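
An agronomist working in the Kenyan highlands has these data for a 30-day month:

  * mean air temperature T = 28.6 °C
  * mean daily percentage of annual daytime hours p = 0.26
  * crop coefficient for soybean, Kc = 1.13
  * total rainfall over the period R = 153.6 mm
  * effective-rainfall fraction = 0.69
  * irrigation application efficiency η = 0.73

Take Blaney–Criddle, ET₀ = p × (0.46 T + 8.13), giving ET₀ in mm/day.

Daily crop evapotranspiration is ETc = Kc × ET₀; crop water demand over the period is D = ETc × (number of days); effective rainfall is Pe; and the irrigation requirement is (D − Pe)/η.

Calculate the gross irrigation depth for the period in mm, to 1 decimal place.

111.8 mm

ET₀ = 0.26 × (0.46 × 28.6 + 8.13) = 0.26 × 21.286 = 5.5344 mm/d
ETc = Kc × ET₀ = 1.13 × 5.5344 = 6.2539 mm/d
Crop demand D = ETc × 30 d = 6.2539 × 30 = 187.617 mm
Pe = 0.69 × 153.6 = 105.984 mm
D − Pe = 187.617 − 105.984 = 81.633 mm
Gross irrigation = 81.633 / 0.73 = 111.826 mm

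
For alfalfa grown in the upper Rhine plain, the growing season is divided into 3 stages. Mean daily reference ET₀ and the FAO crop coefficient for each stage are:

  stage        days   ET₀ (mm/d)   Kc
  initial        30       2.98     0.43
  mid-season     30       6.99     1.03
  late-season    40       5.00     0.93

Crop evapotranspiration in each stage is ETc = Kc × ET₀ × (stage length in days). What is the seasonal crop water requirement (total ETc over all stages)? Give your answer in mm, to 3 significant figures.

initial: 0.43 × 2.98 × 30 = 38.44 mm
mid-season: 1.03 × 6.99 × 30 = 215.99 mm
late-season: 0.93 × 5.00 × 40 = 186.00 mm
Seasonal total = 440.43 mm

440 mm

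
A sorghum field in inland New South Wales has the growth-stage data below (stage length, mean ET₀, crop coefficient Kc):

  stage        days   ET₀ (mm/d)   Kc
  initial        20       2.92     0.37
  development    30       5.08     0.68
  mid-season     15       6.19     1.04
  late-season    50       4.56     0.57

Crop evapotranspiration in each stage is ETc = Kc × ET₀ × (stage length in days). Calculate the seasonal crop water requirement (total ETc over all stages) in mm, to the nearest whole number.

352 mm

initial: 0.37 × 2.92 × 20 = 21.61 mm
development: 0.68 × 5.08 × 30 = 103.63 mm
mid-season: 1.04 × 6.19 × 15 = 96.56 mm
late-season: 0.57 × 4.56 × 50 = 129.96 mm
Seasonal total = 351.76 mm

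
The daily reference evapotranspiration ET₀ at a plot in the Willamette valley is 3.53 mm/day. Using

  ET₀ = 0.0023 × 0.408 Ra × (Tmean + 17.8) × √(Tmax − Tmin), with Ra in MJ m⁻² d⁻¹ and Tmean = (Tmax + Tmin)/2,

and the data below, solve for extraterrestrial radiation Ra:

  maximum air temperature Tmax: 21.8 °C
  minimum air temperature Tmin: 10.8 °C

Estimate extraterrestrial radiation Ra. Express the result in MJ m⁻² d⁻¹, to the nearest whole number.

33 MJ m⁻² d⁻¹

Tmean = (21.8+10.8)/2 = 16.30 °C; ΔT = 11.0
Ra = ET₀ / [0.0023 × 0.408 × (Tmean+17.8) × √ΔT]
   = 3.53 / (0.0023 × 0.408 × 34.10 × 3.3166) = 33.261 MJ m⁻² d⁻¹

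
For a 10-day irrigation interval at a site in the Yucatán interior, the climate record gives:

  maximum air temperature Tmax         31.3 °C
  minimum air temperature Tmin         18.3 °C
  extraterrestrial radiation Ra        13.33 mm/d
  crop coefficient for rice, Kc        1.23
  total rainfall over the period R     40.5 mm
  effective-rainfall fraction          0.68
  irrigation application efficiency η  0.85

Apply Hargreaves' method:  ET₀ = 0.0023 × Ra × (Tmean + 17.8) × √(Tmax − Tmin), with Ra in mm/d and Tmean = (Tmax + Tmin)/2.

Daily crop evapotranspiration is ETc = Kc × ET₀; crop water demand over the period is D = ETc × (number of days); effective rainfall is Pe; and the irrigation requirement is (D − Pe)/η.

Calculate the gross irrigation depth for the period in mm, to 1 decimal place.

35.7 mm

Tmean = (31.3 + 18.3)/2 = 24.80 °C
ET₀ = 0.0023 × 13.33 × (24.80 + 17.8) × √13.0 = 0.0023 × 13.33 × 42.60 × 3.6056 = 4.7092 mm/d
ETc = Kc × ET₀ = 1.23 × 4.7092 = 5.7923 mm/d
Crop demand D = ETc × 10 d = 5.7923 × 10 = 57.923 mm
Pe = 0.68 × 40.5 = 27.540 mm
D − Pe = 57.923 − 27.540 = 30.383 mm
Gross irrigation = 30.383 / 0.85 = 35.745 mm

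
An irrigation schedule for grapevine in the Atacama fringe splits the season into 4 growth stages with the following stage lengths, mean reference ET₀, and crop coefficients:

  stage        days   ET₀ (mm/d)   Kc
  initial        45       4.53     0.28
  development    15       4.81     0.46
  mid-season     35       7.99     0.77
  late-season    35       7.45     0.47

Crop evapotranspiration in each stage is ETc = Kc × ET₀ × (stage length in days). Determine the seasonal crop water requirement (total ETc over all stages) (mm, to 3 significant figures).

428 mm

initial: 0.28 × 4.53 × 45 = 57.08 mm
development: 0.46 × 4.81 × 15 = 33.19 mm
mid-season: 0.77 × 7.99 × 35 = 215.33 mm
late-season: 0.47 × 7.45 × 35 = 122.55 mm
Seasonal total = 428.15 mm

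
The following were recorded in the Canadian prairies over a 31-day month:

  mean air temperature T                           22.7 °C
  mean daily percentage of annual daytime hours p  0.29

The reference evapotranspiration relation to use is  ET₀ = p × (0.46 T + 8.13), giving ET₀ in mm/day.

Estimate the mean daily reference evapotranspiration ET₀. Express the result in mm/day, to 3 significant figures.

5.39 mm/day

ET₀ = 0.29 × (0.46 × 22.7 + 8.13) = 0.29 × 18.572 = 5.3859 mm/d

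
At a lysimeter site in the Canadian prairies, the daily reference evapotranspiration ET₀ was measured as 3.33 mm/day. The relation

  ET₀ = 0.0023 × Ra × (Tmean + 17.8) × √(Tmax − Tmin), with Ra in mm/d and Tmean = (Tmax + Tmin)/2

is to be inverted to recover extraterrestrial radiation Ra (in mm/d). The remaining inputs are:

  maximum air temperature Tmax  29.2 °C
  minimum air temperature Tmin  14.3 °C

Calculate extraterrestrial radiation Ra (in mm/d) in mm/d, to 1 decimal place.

Tmean = 21.75 °C; √ΔT = 3.8601
Ra = ET₀ / [0.0023 × (Tmean+17.8) × √ΔT] = 3.33 / (0.0023 × 39.55 × 3.8601) = 9.484 mm/d

9.5 mm/d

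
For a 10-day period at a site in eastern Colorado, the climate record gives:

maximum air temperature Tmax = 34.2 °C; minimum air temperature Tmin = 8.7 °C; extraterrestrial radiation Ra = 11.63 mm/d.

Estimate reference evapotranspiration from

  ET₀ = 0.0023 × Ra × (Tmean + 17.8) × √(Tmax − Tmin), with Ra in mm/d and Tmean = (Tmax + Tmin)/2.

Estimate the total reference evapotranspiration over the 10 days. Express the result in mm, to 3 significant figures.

Tmean = (34.2 + 8.7)/2 = 21.45 °C
ET₀ = 0.0023 × 11.63 × (21.45 + 17.8) × √25.5 = 0.0023 × 11.63 × 39.25 × 5.0498 = 5.3018 mm/d
Over 10 days: 5.3018 × 10 = 53.018 mm

53.0 mm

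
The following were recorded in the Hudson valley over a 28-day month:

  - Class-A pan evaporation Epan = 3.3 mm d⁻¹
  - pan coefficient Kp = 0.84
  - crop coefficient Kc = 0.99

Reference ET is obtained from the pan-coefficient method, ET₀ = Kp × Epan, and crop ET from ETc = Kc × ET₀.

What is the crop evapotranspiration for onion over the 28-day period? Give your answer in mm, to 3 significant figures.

76.8 mm

ET₀ = 0.84 × 3.3 = 2.7720 mm/d
ETc = Kc × ET₀ = 0.99 × 2.7720 = 2.7443 mm/d
Over 28 days: 2.7443 × 28 = 76.840 mm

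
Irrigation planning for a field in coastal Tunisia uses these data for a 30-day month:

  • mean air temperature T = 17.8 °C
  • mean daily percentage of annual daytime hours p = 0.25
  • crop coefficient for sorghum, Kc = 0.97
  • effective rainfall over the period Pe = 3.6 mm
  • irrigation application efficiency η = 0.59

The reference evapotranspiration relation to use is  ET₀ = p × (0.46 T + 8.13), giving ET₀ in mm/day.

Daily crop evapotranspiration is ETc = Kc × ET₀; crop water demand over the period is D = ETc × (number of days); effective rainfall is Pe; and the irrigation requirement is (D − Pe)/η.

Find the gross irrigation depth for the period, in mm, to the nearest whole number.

195 mm

ET₀ = 0.25 × (0.46 × 17.8 + 8.13) = 0.25 × 16.318 = 4.0795 mm/d
ETc = Kc × ET₀ = 0.97 × 4.0795 = 3.9571 mm/d
Crop demand D = ETc × 30 d = 3.9571 × 30 = 118.713 mm
D − Pe = 118.713 − 3.6 = 115.113 mm
Gross irrigation = 115.113 / 0.59 = 195.107 mm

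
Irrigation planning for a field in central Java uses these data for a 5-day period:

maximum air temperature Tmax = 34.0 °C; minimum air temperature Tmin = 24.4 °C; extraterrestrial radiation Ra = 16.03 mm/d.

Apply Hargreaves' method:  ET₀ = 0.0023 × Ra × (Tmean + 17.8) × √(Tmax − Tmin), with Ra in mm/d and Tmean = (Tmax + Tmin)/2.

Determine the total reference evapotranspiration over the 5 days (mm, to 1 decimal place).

26.8 mm

Tmean = (34.0 + 24.4)/2 = 29.20 °C
ET₀ = 0.0023 × 16.03 × (29.20 + 17.8) × √9.6 = 0.0023 × 16.03 × 47.00 × 3.0984 = 5.3690 mm/d
Over 5 days: 5.3690 × 5 = 26.845 mm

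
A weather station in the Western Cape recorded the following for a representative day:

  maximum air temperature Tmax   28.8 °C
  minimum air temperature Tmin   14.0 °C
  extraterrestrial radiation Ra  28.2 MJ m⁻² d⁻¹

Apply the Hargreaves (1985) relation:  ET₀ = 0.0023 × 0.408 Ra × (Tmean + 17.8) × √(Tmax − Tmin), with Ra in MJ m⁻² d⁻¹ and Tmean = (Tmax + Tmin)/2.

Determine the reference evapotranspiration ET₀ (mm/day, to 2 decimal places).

3.99 mm/day

Tmean = (28.8 + 14.0)/2 = 21.40 °C
0.408 Ra = 0.408 × 28.2 = 11.5056 mm/d equivalent
ET₀ = 0.0023 × 11.5056 × (21.40 + 17.8) × √14.8 = 0.0023 × 11.5056 × 39.20 × 3.8471 = 3.9908 mm/d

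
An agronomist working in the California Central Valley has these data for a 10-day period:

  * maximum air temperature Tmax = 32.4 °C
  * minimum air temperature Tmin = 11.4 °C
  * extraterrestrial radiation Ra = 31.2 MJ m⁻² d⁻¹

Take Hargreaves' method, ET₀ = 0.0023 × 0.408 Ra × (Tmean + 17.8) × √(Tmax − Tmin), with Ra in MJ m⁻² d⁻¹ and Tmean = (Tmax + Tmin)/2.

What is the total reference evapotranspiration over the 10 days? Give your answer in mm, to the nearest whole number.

53 mm

Tmean = (32.4 + 11.4)/2 = 21.90 °C
0.408 Ra = 0.408 × 31.2 = 12.7296 mm/d equivalent
ET₀ = 0.0023 × 12.7296 × (21.90 + 17.8) × √21.0 = 0.0023 × 12.7296 × 39.70 × 4.5826 = 5.3265 mm/d
Over 10 days: 5.3265 × 10 = 53.265 mm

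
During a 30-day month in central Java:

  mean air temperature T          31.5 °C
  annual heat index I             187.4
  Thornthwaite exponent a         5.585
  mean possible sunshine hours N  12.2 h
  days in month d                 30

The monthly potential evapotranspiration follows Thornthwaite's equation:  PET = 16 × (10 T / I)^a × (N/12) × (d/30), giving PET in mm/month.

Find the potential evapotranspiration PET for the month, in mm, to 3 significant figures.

10T/I = 10 × 31.5 / 187.4 = 1.6809
(10T/I)^a = 1.6809^5.585 = 18.1824
Uncorrected PET = 16 × 18.1824 = 290.918 mm
Correction = (N/12)(d/30) = (12.2/12)(30/30) = 1.0167
PET = 290.918 × 1.0167 = 295.776 mm/month

296 mm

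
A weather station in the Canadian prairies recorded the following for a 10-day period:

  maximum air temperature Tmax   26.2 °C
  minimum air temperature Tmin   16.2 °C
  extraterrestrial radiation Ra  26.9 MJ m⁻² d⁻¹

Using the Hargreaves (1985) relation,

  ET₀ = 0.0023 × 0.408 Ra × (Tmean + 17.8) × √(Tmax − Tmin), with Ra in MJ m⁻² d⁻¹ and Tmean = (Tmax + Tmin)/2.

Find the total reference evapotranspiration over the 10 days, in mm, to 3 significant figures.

31.1 mm

Tmean = (26.2 + 16.2)/2 = 21.20 °C
0.408 Ra = 0.408 × 26.9 = 10.9752 mm/d equivalent
ET₀ = 0.0023 × 10.9752 × (21.20 + 17.8) × √10.0 = 0.0023 × 10.9752 × 39.00 × 3.1623 = 3.1132 mm/d
Over 10 days: 3.1132 × 10 = 31.132 mm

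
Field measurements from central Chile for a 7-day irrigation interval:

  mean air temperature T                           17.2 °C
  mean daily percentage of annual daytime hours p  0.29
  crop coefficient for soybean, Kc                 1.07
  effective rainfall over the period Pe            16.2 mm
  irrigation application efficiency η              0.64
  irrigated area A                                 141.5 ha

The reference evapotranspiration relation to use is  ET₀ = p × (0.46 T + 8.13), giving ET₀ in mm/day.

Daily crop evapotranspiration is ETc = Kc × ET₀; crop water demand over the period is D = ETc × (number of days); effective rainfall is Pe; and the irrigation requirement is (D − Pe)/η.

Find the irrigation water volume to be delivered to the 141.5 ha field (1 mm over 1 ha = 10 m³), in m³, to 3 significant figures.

ET₀ = 0.29 × (0.46 × 17.2 + 8.13) = 0.29 × 16.042 = 4.6522 mm/d
ETc = Kc × ET₀ = 1.07 × 4.6522 = 4.9779 mm/d
Crop demand D = ETc × 7 d = 4.9779 × 7 = 34.845 mm
D − Pe = 34.845 − 16.2 = 18.645 mm
Gross irrigation = 18.645 / 0.64 = 29.133 mm
Volume = 29.133 mm × 141.5 ha × 10 = 41223.2 m³

41200 m³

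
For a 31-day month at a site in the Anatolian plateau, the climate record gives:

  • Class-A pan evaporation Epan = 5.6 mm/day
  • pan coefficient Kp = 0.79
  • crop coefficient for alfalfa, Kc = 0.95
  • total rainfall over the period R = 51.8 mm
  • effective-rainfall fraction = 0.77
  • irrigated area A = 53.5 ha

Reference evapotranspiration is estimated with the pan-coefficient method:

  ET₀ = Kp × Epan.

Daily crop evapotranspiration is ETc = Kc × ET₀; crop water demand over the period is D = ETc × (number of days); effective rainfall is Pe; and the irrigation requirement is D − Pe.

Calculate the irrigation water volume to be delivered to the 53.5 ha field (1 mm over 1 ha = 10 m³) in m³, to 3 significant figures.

48400 m³

ET₀ = 0.79 × 5.6 = 4.4240 mm/d
ETc = Kc × ET₀ = 0.95 × 4.4240 = 4.2028 mm/d
Crop demand D = ETc × 31 d = 4.2028 × 31 = 130.287 mm
Pe = 0.77 × 51.8 = 39.886 mm
D − Pe = 130.287 − 39.886 = 90.401 mm
Volume = 90.401 mm × 53.5 ha × 10 = 48364.5 m³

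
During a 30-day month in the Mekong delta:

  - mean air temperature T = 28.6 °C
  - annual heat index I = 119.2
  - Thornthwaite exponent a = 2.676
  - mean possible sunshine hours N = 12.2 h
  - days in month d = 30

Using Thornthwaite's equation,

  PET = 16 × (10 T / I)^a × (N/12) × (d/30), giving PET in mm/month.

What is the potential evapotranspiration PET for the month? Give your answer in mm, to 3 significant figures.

169 mm

10T/I = 10 × 28.6 / 119.2 = 2.3993
(10T/I)^a = 2.3993^2.676 = 10.4017
Uncorrected PET = 16 × 10.4017 = 166.427 mm
Correction = (N/12)(d/30) = (12.2/12)(30/30) = 1.0167
PET = 166.427 × 1.0167 = 169.206 mm/month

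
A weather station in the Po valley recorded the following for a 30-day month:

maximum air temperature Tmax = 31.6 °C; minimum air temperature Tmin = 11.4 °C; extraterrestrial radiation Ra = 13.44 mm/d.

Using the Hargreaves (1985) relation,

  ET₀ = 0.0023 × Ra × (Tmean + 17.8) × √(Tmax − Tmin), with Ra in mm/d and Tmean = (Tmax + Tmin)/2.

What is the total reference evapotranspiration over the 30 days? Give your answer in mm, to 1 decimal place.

163.8 mm

Tmean = (31.6 + 11.4)/2 = 21.50 °C
ET₀ = 0.0023 × 13.44 × (21.50 + 17.8) × √20.2 = 0.0023 × 13.44 × 39.30 × 4.4944 = 5.4600 mm/d
Over 30 days: 5.4600 × 30 = 163.800 mm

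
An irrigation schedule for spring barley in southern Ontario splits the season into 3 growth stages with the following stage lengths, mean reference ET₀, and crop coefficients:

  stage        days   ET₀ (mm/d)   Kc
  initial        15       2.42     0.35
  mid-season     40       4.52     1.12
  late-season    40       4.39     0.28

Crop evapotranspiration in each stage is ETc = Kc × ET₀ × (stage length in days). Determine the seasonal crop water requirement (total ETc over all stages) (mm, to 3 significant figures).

initial: 0.35 × 2.42 × 15 = 12.71 mm
mid-season: 1.12 × 4.52 × 40 = 202.50 mm
late-season: 0.28 × 4.39 × 40 = 49.17 mm
Seasonal total = 264.38 mm

264 mm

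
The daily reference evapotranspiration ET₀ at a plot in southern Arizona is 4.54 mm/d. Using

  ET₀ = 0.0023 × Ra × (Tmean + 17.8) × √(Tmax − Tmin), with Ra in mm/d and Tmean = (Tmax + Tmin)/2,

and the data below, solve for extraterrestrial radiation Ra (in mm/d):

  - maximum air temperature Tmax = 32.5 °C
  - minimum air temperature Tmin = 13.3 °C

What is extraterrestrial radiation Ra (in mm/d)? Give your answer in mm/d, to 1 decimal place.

Tmean = 22.90 °C; √ΔT = 4.3818
Ra = ET₀ / [0.0023 × (Tmean+17.8) × √ΔT] = 4.54 / (0.0023 × 40.70 × 4.3818) = 11.068 mm/d

11.1 mm/d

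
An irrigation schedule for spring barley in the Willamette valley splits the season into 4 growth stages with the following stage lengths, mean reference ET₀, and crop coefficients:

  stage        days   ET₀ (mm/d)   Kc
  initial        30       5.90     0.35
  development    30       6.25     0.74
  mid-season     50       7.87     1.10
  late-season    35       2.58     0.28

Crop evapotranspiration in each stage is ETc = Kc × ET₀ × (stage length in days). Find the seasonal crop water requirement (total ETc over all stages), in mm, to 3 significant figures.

initial: 0.35 × 5.90 × 30 = 61.95 mm
development: 0.74 × 6.25 × 30 = 138.75 mm
mid-season: 1.10 × 7.87 × 50 = 432.85 mm
late-season: 0.28 × 2.58 × 35 = 25.28 mm
Seasonal total = 658.83 mm

659 mm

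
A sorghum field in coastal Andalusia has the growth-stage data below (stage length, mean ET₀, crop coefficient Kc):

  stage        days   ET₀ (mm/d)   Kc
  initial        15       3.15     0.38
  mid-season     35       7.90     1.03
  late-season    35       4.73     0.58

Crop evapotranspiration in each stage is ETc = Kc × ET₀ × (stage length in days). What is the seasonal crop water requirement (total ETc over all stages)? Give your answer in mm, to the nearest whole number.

399 mm

initial: 0.38 × 3.15 × 15 = 17.96 mm
mid-season: 1.03 × 7.90 × 35 = 284.80 mm
late-season: 0.58 × 4.73 × 35 = 96.02 mm
Seasonal total = 398.78 mm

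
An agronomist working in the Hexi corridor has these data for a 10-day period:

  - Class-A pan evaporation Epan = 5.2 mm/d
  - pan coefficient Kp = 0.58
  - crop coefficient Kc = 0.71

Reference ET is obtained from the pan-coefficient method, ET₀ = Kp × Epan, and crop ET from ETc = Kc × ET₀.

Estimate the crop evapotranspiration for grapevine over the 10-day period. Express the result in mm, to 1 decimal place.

21.4 mm

ET₀ = 0.58 × 5.2 = 3.0160 mm/d
ETc = Kc × ET₀ = 0.71 × 3.0160 = 2.1414 mm/d
Over 10 days: 2.1414 × 10 = 21.414 mm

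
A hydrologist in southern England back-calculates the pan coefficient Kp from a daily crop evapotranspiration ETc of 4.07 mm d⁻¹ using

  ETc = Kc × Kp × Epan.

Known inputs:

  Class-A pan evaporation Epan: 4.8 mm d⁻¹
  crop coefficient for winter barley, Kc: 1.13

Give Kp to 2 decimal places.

0.75

ETc = Kc × Kp × Epan  ⇒  Kp = ETc / (Kc × Epan)
Kp = 4.07 / (1.13 × 4.8) = 4.07 / 5.424 = 0.7504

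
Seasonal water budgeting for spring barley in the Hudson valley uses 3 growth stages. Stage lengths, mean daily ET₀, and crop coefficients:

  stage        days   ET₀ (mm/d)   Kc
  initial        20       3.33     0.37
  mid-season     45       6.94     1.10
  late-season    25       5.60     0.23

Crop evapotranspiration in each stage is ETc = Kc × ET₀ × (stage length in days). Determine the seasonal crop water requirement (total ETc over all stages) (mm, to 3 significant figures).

initial: 0.37 × 3.33 × 20 = 24.64 mm
mid-season: 1.10 × 6.94 × 45 = 343.53 mm
late-season: 0.23 × 5.60 × 25 = 32.20 mm
Seasonal total = 400.37 mm

400 mm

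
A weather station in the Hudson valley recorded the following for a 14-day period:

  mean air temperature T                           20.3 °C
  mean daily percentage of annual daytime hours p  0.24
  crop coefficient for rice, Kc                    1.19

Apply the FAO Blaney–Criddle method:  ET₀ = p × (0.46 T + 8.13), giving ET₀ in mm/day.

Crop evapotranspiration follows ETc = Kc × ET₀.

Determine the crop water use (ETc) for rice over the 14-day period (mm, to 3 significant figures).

ET₀ = 0.24 × (0.46 × 20.3 + 8.13) = 0.24 × 17.468 = 4.1923 mm/d
ETc = Kc × ET₀ = 1.19 × 4.1923 = 4.9888 mm/d
Over 14 days: 4.9888 × 14 = 69.843 mm

69.8 mm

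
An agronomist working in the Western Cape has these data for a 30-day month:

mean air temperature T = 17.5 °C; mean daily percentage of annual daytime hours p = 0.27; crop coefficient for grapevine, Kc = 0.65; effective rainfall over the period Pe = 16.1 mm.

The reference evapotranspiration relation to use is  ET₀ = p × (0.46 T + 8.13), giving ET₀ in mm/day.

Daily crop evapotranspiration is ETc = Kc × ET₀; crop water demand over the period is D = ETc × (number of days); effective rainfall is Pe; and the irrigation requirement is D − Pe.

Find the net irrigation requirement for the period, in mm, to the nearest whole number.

ET₀ = 0.27 × (0.46 × 17.5 + 8.13) = 0.27 × 16.180 = 4.3686 mm/d
ETc = Kc × ET₀ = 0.65 × 4.3686 = 2.8396 mm/d
Crop demand D = ETc × 30 d = 2.8396 × 30 = 85.188 mm
D − Pe = 85.188 − 16.1 = 69.088 mm

69 mm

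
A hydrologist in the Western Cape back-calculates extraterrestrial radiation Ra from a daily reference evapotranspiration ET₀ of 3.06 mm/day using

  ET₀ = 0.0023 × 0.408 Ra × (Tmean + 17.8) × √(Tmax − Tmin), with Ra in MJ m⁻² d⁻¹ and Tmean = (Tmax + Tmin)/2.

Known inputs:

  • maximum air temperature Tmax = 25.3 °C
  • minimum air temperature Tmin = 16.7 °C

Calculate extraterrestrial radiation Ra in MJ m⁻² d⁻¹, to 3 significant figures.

Tmean = (25.3+16.7)/2 = 21.00 °C; ΔT = 8.6
Ra = ET₀ / [0.0023 × 0.408 × (Tmean+17.8) × √ΔT]
   = 3.06 / (0.0023 × 0.408 × 38.80 × 2.9326) = 28.658 MJ m⁻² d⁻¹

28.7 MJ m⁻² d⁻¹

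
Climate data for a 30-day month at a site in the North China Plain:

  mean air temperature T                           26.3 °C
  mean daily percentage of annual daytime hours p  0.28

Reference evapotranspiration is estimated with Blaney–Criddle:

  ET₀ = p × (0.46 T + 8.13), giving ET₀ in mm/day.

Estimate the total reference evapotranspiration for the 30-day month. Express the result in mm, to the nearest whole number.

ET₀ = 0.28 × (0.46 × 26.3 + 8.13) = 0.28 × 20.228 = 5.6638 mm/d
Monthly total = 5.6638 × 30 = 169.914 mm

170 mm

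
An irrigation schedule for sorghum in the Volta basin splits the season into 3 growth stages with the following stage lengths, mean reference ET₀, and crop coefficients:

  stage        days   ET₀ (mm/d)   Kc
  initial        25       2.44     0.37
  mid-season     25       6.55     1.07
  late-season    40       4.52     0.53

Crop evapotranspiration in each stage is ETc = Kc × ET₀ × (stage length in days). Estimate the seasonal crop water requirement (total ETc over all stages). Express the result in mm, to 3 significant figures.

initial: 0.37 × 2.44 × 25 = 22.57 mm
mid-season: 1.07 × 6.55 × 25 = 175.21 mm
late-season: 0.53 × 4.52 × 40 = 95.82 mm
Seasonal total = 293.60 mm

294 mm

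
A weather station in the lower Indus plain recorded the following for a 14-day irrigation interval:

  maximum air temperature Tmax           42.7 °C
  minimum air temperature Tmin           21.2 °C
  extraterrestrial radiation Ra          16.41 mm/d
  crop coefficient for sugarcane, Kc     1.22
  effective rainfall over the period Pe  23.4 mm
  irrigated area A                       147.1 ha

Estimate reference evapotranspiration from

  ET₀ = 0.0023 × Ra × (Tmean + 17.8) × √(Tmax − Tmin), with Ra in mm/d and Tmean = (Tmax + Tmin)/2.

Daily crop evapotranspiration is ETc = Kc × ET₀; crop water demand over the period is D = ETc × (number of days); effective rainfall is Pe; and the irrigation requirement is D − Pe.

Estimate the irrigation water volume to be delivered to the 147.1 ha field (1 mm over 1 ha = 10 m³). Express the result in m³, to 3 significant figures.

Tmean = (42.7 + 21.2)/2 = 31.95 °C
ET₀ = 0.0023 × 16.41 × (31.95 + 17.8) × √21.5 = 0.0023 × 16.41 × 49.75 × 4.6368 = 8.7066 mm/d
ETc = Kc × ET₀ = 1.22 × 8.7066 = 10.6221 mm/d
Crop demand D = ETc × 14 d = 10.6221 × 14 = 148.709 mm
D − Pe = 148.709 − 23.4 = 125.309 mm
Volume = 125.309 mm × 147.1 ha × 10 = 184329.5 m³

184000 m³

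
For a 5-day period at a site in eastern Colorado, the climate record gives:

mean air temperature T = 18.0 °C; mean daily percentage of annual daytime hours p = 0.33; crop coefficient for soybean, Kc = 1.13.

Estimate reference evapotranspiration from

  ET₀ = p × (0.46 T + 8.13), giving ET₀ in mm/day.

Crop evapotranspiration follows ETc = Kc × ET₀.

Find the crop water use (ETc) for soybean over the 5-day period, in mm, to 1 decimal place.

30.6 mm

ET₀ = 0.33 × (0.46 × 18.0 + 8.13) = 0.33 × 16.410 = 5.4153 mm/d
ETc = Kc × ET₀ = 1.13 × 5.4153 = 6.1193 mm/d
Over 5 days: 6.1193 × 5 = 30.597 mm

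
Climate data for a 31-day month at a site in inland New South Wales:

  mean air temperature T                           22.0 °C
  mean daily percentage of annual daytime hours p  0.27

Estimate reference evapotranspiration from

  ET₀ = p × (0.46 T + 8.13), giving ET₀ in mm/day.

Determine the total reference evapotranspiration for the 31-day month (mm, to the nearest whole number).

153 mm

ET₀ = 0.27 × (0.46 × 22.0 + 8.13) = 0.27 × 18.250 = 4.9275 mm/d
Monthly total = 4.9275 × 31 = 152.753 mm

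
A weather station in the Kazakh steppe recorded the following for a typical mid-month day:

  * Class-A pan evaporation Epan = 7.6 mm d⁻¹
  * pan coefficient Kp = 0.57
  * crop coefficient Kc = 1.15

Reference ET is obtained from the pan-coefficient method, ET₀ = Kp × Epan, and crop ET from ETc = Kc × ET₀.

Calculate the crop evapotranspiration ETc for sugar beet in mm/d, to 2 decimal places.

4.98 mm/d

ET₀ = 0.57 × 7.6 = 4.3320 mm/d
ETc = Kc × ET₀ = 1.15 × 4.3320 = 4.9818 mm/d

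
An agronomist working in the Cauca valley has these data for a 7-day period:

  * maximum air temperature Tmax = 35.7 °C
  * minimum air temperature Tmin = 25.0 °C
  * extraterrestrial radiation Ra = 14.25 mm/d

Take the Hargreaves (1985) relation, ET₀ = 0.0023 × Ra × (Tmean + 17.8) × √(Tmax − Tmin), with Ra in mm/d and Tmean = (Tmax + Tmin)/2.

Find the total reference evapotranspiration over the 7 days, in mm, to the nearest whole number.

Tmean = (35.7 + 25.0)/2 = 30.35 °C
ET₀ = 0.0023 × 14.25 × (30.35 + 17.8) × √10.7 = 0.0023 × 14.25 × 48.15 × 3.2711 = 5.1622 mm/d
Over 7 days: 5.1622 × 7 = 36.135 mm

36 mm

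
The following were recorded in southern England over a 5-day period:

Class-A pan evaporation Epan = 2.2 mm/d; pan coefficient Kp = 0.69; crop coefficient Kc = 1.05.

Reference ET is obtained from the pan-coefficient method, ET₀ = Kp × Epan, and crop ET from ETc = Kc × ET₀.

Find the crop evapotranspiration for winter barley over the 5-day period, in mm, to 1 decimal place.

8.0 mm

ET₀ = 0.69 × 2.2 = 1.5180 mm/d
ETc = Kc × ET₀ = 1.05 × 1.5180 = 1.5939 mm/d
Over 5 days: 1.5939 × 5 = 7.970 mm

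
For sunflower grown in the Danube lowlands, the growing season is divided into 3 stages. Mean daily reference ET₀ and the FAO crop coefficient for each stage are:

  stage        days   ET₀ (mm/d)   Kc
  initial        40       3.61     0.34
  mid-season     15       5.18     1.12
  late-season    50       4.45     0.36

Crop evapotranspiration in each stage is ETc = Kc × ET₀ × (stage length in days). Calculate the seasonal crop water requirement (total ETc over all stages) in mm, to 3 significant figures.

initial: 0.34 × 3.61 × 40 = 49.10 mm
mid-season: 1.12 × 5.18 × 15 = 87.02 mm
late-season: 0.36 × 4.45 × 50 = 80.10 mm
Seasonal total = 216.22 mm

216 mm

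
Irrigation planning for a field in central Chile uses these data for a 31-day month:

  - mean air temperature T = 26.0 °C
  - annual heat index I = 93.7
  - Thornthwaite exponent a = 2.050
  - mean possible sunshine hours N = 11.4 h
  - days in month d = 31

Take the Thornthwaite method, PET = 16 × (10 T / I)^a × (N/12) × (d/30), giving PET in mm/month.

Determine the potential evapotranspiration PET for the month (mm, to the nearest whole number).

127 mm

10T/I = 10 × 26.0 / 93.7 = 2.7748
(10T/I)^a = 2.7748^2.050 = 8.1026
Uncorrected PET = 16 × 8.1026 = 129.642 mm
Correction = (N/12)(d/30) = (11.4/12)(31/30) = 0.9817
PET = 129.642 × 0.9817 = 127.270 mm/month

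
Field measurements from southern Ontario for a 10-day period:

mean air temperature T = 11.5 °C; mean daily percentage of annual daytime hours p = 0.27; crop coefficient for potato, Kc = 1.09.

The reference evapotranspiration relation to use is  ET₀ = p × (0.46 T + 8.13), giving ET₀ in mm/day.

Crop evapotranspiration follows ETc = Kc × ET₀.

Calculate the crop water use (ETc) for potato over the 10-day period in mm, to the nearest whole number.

39 mm

ET₀ = 0.27 × (0.46 × 11.5 + 8.13) = 0.27 × 13.420 = 3.6234 mm/d
ETc = Kc × ET₀ = 1.09 × 3.6234 = 3.9495 mm/d
Over 10 days: 3.9495 × 10 = 39.495 mm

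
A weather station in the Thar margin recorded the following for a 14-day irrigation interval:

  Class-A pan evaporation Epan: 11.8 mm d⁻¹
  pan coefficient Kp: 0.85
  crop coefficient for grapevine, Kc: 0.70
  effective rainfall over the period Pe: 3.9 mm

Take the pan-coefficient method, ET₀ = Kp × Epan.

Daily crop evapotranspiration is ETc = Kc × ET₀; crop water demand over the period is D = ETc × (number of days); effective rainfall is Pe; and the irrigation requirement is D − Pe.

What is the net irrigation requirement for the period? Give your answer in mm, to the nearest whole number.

ET₀ = 0.85 × 11.8 = 10.0300 mm/d
ETc = Kc × ET₀ = 0.70 × 10.0300 = 7.0210 mm/d
Crop demand D = ETc × 14 d = 7.0210 × 14 = 98.294 mm
D − Pe = 98.294 − 3.9 = 94.394 mm

94 mm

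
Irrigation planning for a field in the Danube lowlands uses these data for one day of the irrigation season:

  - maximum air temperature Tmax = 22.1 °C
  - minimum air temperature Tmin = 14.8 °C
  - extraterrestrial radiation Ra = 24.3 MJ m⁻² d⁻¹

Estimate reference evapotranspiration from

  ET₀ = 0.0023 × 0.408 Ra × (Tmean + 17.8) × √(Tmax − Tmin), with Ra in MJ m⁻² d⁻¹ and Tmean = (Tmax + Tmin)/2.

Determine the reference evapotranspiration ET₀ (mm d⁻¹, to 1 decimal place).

Tmean = (22.1 + 14.8)/2 = 18.45 °C
0.408 Ra = 0.408 × 24.3 = 9.9144 mm/d equivalent
ET₀ = 0.0023 × 9.9144 × (18.45 + 17.8) × √7.3 = 0.0023 × 9.9144 × 36.25 × 2.7019 = 2.2334 mm/d

2.2 mm d⁻¹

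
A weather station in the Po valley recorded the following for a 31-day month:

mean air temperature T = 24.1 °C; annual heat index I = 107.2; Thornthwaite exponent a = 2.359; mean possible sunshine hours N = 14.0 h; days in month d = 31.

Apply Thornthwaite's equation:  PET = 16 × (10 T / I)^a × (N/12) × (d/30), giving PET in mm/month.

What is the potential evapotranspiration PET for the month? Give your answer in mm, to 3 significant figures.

130 mm

10T/I = 10 × 24.1 / 107.2 = 2.2481
(10T/I)^a = 2.2481^2.359 = 6.7598
Uncorrected PET = 16 × 6.7598 = 108.157 mm
Correction = (N/12)(d/30) = (14.0/12)(31/30) = 1.2056
PET = 108.157 × 1.2056 = 130.394 mm/month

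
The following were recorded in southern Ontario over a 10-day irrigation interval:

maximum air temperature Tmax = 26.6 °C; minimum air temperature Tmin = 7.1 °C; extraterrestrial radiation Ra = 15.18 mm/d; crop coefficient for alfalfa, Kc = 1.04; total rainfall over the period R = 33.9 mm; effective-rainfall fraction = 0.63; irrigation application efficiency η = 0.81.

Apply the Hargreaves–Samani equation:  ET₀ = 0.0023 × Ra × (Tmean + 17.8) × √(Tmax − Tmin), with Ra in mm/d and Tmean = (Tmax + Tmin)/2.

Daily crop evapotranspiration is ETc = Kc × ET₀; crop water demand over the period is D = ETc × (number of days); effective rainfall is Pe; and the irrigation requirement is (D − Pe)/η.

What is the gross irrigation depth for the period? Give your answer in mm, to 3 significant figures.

Tmean = (26.6 + 7.1)/2 = 16.85 °C
ET₀ = 0.0023 × 15.18 × (16.85 + 17.8) × √19.5 = 0.0023 × 15.18 × 34.65 × 4.4159 = 5.3422 mm/d
ETc = Kc × ET₀ = 1.04 × 5.3422 = 5.5559 mm/d
Crop demand D = ETc × 10 d = 5.5559 × 10 = 55.559 mm
Pe = 0.63 × 33.9 = 21.357 mm
D − Pe = 55.559 − 21.357 = 34.202 mm
Gross irrigation = 34.202 / 0.81 = 42.225 mm

42.2 mm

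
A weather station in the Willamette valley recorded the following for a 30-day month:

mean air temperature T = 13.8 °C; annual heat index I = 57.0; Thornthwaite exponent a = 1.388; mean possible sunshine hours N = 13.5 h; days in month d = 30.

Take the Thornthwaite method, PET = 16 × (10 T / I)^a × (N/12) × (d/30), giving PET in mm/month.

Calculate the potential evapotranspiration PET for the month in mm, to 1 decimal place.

61.4 mm

10T/I = 10 × 13.8 / 57.0 = 2.4211
(10T/I)^a = 2.4211^1.388 = 3.4120
Uncorrected PET = 16 × 3.4120 = 54.592 mm
Correction = (N/12)(d/30) = (13.5/12)(30/30) = 1.1250
PET = 54.592 × 1.1250 = 61.416 mm/month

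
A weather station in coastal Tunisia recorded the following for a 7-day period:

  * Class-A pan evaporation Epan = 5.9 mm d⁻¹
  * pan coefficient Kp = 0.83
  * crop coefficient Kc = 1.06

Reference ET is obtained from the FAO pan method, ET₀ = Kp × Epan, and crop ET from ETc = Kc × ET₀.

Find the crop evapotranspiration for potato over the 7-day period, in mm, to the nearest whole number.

36 mm

ET₀ = 0.83 × 5.9 = 4.8970 mm/d
ETc = Kc × ET₀ = 1.06 × 4.8970 = 5.1908 mm/d
Over 7 days: 5.1908 × 7 = 36.336 mm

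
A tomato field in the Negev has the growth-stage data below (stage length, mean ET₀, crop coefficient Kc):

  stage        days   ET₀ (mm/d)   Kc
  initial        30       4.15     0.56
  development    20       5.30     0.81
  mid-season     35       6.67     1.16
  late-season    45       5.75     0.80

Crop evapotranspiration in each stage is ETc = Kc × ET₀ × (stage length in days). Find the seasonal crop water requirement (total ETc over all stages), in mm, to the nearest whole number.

initial: 0.56 × 4.15 × 30 = 69.72 mm
development: 0.81 × 5.30 × 20 = 85.86 mm
mid-season: 1.16 × 6.67 × 35 = 270.80 mm
late-season: 0.80 × 5.75 × 45 = 207.00 mm
Seasonal total = 633.38 mm

633 mm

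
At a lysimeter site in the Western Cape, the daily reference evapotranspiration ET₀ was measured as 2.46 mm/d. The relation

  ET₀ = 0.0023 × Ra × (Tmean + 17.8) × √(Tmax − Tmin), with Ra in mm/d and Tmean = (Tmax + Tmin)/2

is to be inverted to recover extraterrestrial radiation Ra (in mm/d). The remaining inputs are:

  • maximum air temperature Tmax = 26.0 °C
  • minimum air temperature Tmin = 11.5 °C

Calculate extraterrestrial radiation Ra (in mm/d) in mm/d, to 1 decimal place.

Tmean = 18.75 °C; √ΔT = 3.8079
Ra = ET₀ / [0.0023 × (Tmean+17.8) × √ΔT] = 2.46 / (0.0023 × 36.55 × 3.8079) = 7.685 mm/d

7.7 mm/d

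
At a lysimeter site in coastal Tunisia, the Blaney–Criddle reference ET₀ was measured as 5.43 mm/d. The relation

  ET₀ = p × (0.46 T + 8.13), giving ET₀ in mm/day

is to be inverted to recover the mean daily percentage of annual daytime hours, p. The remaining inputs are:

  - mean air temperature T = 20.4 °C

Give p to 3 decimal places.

0.310

p = ET₀ / (0.46 T + 8.13) = 5.43 / (0.46 × 20.4 + 8.13) = 5.43 / 17.514 = 0.3100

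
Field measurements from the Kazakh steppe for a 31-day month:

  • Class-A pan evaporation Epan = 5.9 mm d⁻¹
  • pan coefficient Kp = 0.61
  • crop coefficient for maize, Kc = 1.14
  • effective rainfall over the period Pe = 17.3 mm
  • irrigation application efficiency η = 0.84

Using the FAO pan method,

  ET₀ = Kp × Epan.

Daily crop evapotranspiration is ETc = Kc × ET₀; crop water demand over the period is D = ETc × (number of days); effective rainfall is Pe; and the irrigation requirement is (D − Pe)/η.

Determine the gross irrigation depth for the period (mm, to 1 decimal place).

ET₀ = 0.61 × 5.9 = 3.5990 mm/d
ETc = Kc × ET₀ = 1.14 × 3.5990 = 4.1029 mm/d
Crop demand D = ETc × 31 d = 4.1029 × 31 = 127.190 mm
D − Pe = 127.190 − 17.3 = 109.890 mm
Gross irrigation = 109.890 / 0.84 = 130.821 mm

130.8 mm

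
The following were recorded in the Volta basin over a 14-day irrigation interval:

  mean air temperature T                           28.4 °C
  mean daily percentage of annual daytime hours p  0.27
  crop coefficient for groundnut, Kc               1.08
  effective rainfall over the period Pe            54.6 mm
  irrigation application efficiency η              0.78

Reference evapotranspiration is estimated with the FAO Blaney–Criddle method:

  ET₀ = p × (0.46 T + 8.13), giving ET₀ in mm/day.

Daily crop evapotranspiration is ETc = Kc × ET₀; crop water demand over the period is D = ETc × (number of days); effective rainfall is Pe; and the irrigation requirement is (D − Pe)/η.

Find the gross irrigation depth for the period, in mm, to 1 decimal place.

ET₀ = 0.27 × (0.46 × 28.4 + 8.13) = 0.27 × 21.194 = 5.7224 mm/d
ETc = Kc × ET₀ = 1.08 × 5.7224 = 6.1802 mm/d
Crop demand D = ETc × 14 d = 6.1802 × 14 = 86.523 mm
D − Pe = 86.523 − 54.6 = 31.923 mm
Gross irrigation = 31.923 / 0.78 = 40.927 mm

40.9 mm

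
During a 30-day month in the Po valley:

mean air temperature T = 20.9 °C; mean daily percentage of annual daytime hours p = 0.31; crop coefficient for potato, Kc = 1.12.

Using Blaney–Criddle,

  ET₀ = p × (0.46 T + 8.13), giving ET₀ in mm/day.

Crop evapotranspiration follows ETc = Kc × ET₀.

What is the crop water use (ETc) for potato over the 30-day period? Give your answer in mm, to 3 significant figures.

185 mm

ET₀ = 0.31 × (0.46 × 20.9 + 8.13) = 0.31 × 17.744 = 5.5006 mm/d
ETc = Kc × ET₀ = 1.12 × 5.5006 = 6.1607 mm/d
Over 30 days: 6.1607 × 30 = 184.821 mm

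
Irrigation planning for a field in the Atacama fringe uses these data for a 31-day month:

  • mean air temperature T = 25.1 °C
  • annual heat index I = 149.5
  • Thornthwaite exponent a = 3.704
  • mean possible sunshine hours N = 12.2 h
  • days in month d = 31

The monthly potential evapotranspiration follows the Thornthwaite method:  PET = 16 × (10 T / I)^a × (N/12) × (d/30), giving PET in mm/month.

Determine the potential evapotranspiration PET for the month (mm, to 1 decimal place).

10T/I = 10 × 25.1 / 149.5 = 1.6789
(10T/I)^a = 1.6789^3.704 = 6.8154
Uncorrected PET = 16 × 6.8154 = 109.046 mm
Correction = (N/12)(d/30) = (12.2/12)(31/30) = 1.0506
PET = 109.046 × 1.0506 = 114.564 mm/month

114.6 mm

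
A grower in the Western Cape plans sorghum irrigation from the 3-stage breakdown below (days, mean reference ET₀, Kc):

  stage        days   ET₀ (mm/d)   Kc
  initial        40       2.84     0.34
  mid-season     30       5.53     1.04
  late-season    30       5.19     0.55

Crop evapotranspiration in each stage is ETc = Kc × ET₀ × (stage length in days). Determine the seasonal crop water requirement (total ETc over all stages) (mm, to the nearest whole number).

initial: 0.34 × 2.84 × 40 = 38.62 mm
mid-season: 1.04 × 5.53 × 30 = 172.54 mm
late-season: 0.55 × 5.19 × 30 = 85.64 mm
Seasonal total = 296.80 mm

297 mm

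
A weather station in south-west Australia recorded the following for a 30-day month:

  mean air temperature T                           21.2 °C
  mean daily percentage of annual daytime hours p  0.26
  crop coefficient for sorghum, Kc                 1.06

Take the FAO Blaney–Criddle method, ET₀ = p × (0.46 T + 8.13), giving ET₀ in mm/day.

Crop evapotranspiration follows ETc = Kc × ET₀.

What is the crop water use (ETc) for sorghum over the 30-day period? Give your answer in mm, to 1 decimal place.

147.8 mm

ET₀ = 0.26 × (0.46 × 21.2 + 8.13) = 0.26 × 17.882 = 4.6493 mm/d
ETc = Kc × ET₀ = 1.06 × 4.6493 = 4.9283 mm/d
Over 30 days: 4.9283 × 30 = 147.849 mm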